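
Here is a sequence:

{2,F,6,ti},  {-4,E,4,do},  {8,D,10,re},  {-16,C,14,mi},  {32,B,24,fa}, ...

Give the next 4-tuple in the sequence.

First value goes 2, -4, 8, -16, 32 → -64 (×(-2) each step).
For the letter, letters move back 1 place in the alphabet: F, E, D, C, B → A.
Third value: 6, 4, 10, 14, 24 → 38 (each term is the sum of the two before it).
For the note, runs through the solfège scale do→ti: ti, do, re, mi, fa → sol.
Combining the parts gives {-64,A,38,sol}.

{-64,A,38,sol}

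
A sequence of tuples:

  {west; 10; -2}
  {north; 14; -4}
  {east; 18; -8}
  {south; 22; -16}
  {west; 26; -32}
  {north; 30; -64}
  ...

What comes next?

Direction: repeats west → north → east → south, so west, north, east, south, west, north → east.
Second slot — +4 each step: 10, 14, 18, 22, 26, 30 → 34.
Third slot — ×2 each step: -2, -4, -8, -16, -32, -64 → -128.
Combining the parts gives {east; 34; -128}.

{east; 34; -128}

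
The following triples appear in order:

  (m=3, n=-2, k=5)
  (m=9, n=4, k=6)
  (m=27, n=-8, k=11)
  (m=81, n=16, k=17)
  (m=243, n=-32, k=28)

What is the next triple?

(m=729, n=64, k=45)

M — ×3 each step: 3, 9, 27, 81, 243 → 729.
N goes -2, 4, -8, 16, -32 → 64 (×(-2) each step).
K: each term is the sum of the two before it, so 5, 6, 11, 17, 28 → 45.
So the next triple is (m=729, n=64, k=45).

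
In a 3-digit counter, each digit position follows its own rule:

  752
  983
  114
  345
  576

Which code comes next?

707

First digit: 7, 9, 1, 3, 5 → 7 (+2 each step, mod 10).
For the second digit, +3 each step, mod 10: 5, 8, 1, 4, 7 → 0.
Third digit: 2, 3, 4, 5, 6 → 7 (+1 each step, mod 10).
Combining the parts gives 707.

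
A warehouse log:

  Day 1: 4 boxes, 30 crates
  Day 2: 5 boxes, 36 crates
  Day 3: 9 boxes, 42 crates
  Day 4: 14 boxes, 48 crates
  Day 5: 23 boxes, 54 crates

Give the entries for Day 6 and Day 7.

37 boxes, 60 crates; 60 boxes, 66 crates

Boxes goes 4, 5, 9, 14, 23 → 37 → 60 (each term is the sum of the two before it).
Crates: +6 each step; 30, 36, 42, 48, 54 → 60 → 66.
So the next two records are 37 boxes, 60 crates and 60 boxes, 66 crates.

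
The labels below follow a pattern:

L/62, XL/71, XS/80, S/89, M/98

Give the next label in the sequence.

L/107

Size goes L, XL, XS, S, M → L (runs through clothing sizes XS→XL).
Second component — +9 each step: 62, 71, 80, 89, 98 → 107.
Combining the parts gives L/107.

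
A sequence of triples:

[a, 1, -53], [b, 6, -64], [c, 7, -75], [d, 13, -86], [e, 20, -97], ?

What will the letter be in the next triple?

f

For the letter, letters move forward 1 place in the alphabet: a, b, c, d, e → f.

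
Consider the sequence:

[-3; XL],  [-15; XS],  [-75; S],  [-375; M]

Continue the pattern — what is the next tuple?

[-1875; L]

First coordinate goes -3, -15, -75, -375 → -1875 (×5 each step).
Size — runs through clothing sizes XS→XL: XL, XS, S, M → L.
Combining the parts gives [-1875; L].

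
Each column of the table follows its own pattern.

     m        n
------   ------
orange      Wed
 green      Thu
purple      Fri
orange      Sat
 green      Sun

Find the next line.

purple  Mon

For the column m, repeats orange → green → purple: orange, green, purple, orange, green → purple.
Column n: runs through the weekdays Mon→Sun; Wed, Thu, Fri, Sat, Sun → Mon.
So the next line is purple  Mon.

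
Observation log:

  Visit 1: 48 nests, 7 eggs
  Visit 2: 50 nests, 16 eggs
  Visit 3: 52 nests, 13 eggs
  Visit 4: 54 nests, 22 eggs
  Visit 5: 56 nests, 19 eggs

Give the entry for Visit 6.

58 nests, 28 eggs

For the nests, +2 each step: 48, 50, 52, 54, 56 → 58.
Eggs: alternating steps +9, −3, +9, −3, …; 7, 16, 13, 22, 19 → 28.
So the next line is 58 nests, 28 eggs.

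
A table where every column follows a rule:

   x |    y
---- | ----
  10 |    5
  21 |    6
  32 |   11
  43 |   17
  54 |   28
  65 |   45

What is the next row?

76  73

Column x: +11 each step, so 10, 21, 32, 43, 54, 65 → 76.
Column y goes 5, 6, 11, 17, 28, 45 → 73 (each term is the sum of the two before it).
So the next row is 76  73.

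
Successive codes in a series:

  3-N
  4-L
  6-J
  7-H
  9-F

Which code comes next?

First component: alternating steps +1, +2, +1, +2, …; 3, 4, 6, 7, 9 → 10.
Letter — letters move back 2 places in the alphabet: N, L, J, H, F → D.
So the next code is 10-D.

10-D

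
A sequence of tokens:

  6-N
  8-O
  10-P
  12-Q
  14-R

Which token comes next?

First component: 6, 8, 10, 12, 14 → 16 (+2 each step).
For the letter, letters move forward 1 place in the alphabet: N, O, P, Q, R → S.
Putting it together: 16-S.

16-S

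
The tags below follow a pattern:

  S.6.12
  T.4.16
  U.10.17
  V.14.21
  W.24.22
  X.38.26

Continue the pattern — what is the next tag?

Y.62.27

Letter: letters move forward 1 place in the alphabet, so S, T, U, V, W, X → Y.
Second component: each term is the sum of the two before it, so 6, 4, 10, 14, 24, 38 → 62.
Third component goes 12, 16, 17, 21, 22, 26 → 27 (alternating steps +4, +1, +4, +1, …).
So the next tag is Y.62.27.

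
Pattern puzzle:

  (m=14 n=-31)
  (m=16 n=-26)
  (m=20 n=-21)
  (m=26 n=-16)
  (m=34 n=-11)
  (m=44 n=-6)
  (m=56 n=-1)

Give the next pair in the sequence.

(m=70 n=4)

M — differences are 2, 4, 6, … (increasing by 2 each time): 14, 16, 20, 26, 34, 44, 56 → 70.
N: +5 each step, so -31, -26, -21, -16, -11, -6, -1 → 4.
So the next pair is (m=70 n=4).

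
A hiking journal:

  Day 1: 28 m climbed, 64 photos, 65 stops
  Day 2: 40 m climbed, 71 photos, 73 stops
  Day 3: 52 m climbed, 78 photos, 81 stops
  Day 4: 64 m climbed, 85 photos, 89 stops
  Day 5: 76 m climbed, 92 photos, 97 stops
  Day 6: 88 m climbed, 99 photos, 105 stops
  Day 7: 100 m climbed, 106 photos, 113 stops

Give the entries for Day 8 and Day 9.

112 m climbed, 113 photos, 121 stops; 124 m climbed, 120 photos, 129 stops

M climbed: +12 each step; 28, 40, 52, 64, 76, 88, 100 → 112 → 124.
Photos: +7 each step; 64, 71, 78, 85, 92, 99, 106 → 113 → 120.
For the stops, +8 each step: 65, 73, 81, 89, 97, 105, 113 → 121 → 129.
Putting the parts together: 112 m climbed, 113 photos, 121 stops and then 124 m climbed, 120 photos, 129 stops.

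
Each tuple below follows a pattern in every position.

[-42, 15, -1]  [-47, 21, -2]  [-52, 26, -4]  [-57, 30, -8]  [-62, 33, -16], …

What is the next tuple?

For the first part, −5 each step: -42, -47, -52, -57, -62 → -67.
Second part: differences are 6, 5, 4, … (decreasing by 1 each time), so 15, 21, 26, 30, 33 → 35.
For the third part, ×2 each step: -1, -2, -4, -8, -16 → -32.
Combining the parts gives [-67, 35, -32].

[-67, 35, -32]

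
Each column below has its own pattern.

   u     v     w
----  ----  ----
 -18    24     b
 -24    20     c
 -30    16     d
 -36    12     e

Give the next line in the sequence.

Column u: −6 each step, so -18, -24, -30, -36 → -42.
Column v — −4 each step: 24, 20, 16, 12 → 8.
Column w: b, c, d, e → f (letters move forward 1 place in the alphabet).
Putting it together: -42  8  f.

-42  8  f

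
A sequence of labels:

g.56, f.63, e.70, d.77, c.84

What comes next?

Letter: letters move back 1 place in the alphabet, so g, f, e, d, c → b.
Second component: +7 each step; 56, 63, 70, 77, 84 → 91.
Putting it together: b.91.

b.91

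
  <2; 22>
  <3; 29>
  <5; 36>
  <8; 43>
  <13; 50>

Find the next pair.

<21; 57>

For the first coordinate, each term is the sum of the two before it: 2, 3, 5, 8, 13 → 21.
Second coordinate: +7 each step; 22, 29, 36, 43, 50 → 57.
So the next pair is <21; 57>.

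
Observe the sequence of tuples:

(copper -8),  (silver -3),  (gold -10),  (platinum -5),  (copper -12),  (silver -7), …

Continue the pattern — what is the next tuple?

For the metal, repeats copper → silver → gold → platinum: copper, silver, gold, platinum, copper, silver → gold.
Second part: alternating steps +5, −7, +5, −7, …; -8, -3, -10, -5, -12, -7 → -14.
So the next tuple is (gold -14).

(gold -14)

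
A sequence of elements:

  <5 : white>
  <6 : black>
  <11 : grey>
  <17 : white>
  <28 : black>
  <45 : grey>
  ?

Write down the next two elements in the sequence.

<73 : white>, <118 : black>

First slot: each term is the sum of the two before it, so 5, 6, 11, 17, 28, 45 → 73 → 118.
Shade — repeats white → black → grey: white, black, grey, white, black, grey → white → black.
Putting the parts together: <73 : white> and then <118 : black>.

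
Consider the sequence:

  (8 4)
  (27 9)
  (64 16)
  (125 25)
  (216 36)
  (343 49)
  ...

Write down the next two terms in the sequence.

First value: 8, 27, 64, 125, 216, 343 → 512 → 729 (perfect cubes: 2³, 3³, 4³, …).
Second value: perfect squares: 2², 3², 4², …, so 4, 9, 16, 25, 36, 49 → 64 → 81.
So the next two terms are (512 64) and (729 81).

(512 64), (729 81)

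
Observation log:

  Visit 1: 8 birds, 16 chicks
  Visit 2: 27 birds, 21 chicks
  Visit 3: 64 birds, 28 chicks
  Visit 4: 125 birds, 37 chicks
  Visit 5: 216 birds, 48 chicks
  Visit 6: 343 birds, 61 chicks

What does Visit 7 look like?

Birds — perfect cubes: 2³, 3³, 4³, …: 8, 27, 64, 125, 216, 343 → 512.
Chicks goes 16, 21, 28, 37, 48, 61 → 76 (differences are 5, 7, 9, … (increasing by 2 each time)).
Combining the parts gives 512 birds, 76 chicks.

512 birds, 76 chicks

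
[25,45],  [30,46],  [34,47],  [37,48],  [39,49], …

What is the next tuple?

First slot: differences are 5, 4, 3, … (decreasing by 1 each time); 25, 30, 34, 37, 39 → 40.
Second slot goes 45, 46, 47, 48, 49 → 50 (+1 each step).
So the next tuple is [40,50].

[40,50]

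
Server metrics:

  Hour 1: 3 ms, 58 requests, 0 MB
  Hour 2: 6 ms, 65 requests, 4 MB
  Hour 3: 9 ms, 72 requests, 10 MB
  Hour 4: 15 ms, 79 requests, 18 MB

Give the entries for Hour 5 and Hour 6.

24 ms, 86 requests, 28 MB; 39 ms, 93 requests, 40 MB

Ms — each term is the sum of the two before it: 3, 6, 9, 15 → 24 → 39.
Requests goes 58, 65, 72, 79 → 86 → 93 (+7 each step).
MB: differences are 4, 6, 8, … (increasing by 2 each time), so 0, 4, 10, 18 → 28 → 40.
So the next two records are 24 ms, 86 requests, 28 MB and 39 ms, 93 requests, 40 MB.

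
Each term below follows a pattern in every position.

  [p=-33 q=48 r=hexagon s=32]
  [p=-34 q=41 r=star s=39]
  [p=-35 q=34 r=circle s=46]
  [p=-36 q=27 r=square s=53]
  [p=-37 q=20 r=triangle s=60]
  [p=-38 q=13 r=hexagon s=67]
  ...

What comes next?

[p=-39 q=6 r=star s=74]

P — −1 each step: -33, -34, -35, -36, -37, -38 → -39.
Q — −7 each step: 48, 41, 34, 27, 20, 13 → 6.
R: repeats hexagon → star → circle → square → triangle; hexagon, star, circle, square, triangle, hexagon → star.
For the s, together with the q always sums to 80: 32, 39, 46, 53, 60, 67 → 74.
Combining the parts gives [p=-39 q=6 r=star s=74].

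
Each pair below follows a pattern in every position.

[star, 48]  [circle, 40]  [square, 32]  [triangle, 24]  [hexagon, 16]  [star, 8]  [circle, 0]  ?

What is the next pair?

[square, -8]

Shape: repeats star → circle → square → triangle → hexagon, so star, circle, square, triangle, hexagon, star, circle → square.
For the second entry, −8 each step: 48, 40, 32, 24, 16, 8, 0 → -8.
Putting it together: [square, -8].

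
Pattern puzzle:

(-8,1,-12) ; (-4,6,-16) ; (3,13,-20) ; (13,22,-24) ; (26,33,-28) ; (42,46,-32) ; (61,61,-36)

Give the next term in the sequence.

For the first part, differences are 4, 7, 10, … (increasing by 3 each time): -8, -4, 3, 13, 26, 42, 61 → 83.
For the second part, differences are 5, 7, 9, … (increasing by 2 each time): 1, 6, 13, 22, 33, 46, 61 → 78.
For the third part, −4 each step: -12, -16, -20, -24, -28, -32, -36 → -40.
Putting it together: (83,78,-40).

(83,78,-40)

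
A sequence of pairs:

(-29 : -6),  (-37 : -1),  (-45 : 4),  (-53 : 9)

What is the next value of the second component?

14

First component: -29, -37, -45, -53 → -61 (−8 each step).
Second component: -6, -1, 4, 9 → 14 (+5 each step).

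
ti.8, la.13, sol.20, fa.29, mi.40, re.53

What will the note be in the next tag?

Note: ti, la, sol, fa, mi, re → do (runs backward through the solfège scale do→ti).

do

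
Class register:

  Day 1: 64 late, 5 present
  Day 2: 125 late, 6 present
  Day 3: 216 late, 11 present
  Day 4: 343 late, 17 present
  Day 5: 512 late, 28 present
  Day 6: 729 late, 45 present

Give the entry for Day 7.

1000 late, 73 present

Late — perfect cubes: 4³, 5³, 6³, …: 64, 125, 216, 343, 512, 729 → 1000.
Present goes 5, 6, 11, 17, 28, 45 → 73 (each term is the sum of the two before it).
Putting it together: 1000 late, 73 present.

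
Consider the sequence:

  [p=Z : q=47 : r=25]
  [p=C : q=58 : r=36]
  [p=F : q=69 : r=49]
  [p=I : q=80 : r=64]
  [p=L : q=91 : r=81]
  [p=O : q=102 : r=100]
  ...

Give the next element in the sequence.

[p=R : q=113 : r=121]

For the p, letters move forward 3 places in the alphabet, wrapping Z→A: Z, C, F, I, L, O → R.
Q goes 47, 58, 69, 80, 91, 102 → 113 (+11 each step).
For the r, perfect squares: 5², 6², 7², …: 25, 36, 49, 64, 81, 100 → 121.
Combining the parts gives [p=R : q=113 : r=121].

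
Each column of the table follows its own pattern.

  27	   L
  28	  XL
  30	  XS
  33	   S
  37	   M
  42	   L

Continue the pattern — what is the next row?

48  XL

First component: differences are 1, 2, 3, … (increasing by 1 each time); 27, 28, 30, 33, 37, 42 → 48.
Size goes L, XL, XS, S, M, L → XL (repeats L → XL → XS → S → M).
So the next row is 48  XL.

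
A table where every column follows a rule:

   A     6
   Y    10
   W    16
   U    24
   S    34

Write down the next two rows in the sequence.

Q  46; O  60

Letter: A, Y, W, U, S → Q → O (letters move back 2 places in the alphabet, wrapping A→Z).
Second component — differences are 4, 6, 8, … (increasing by 2 each time): 6, 10, 16, 24, 34 → 46 → 60.
So the next two rows are Q  46 and O  60.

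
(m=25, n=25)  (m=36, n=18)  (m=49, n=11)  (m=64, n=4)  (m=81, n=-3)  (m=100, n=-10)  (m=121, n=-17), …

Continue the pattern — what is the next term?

M: perfect squares: 5², 6², 7², …; 25, 36, 49, 64, 81, 100, 121 → 144.
For the n, −7 each step: 25, 18, 11, 4, -3, -10, -17 → -24.
So the next term is (m=144, n=-24).

(m=144, n=-24)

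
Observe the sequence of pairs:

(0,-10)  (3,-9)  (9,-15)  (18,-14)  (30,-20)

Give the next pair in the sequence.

First part: 0, 3, 9, 18, 30 → 45 (differences are 3, 6, 9, … (increasing by 3 each time)).
Second part: alternating steps +1, −6, +1, −6, …; -10, -9, -15, -14, -20 → -19.
So the next pair is (45,-19).

(45,-19)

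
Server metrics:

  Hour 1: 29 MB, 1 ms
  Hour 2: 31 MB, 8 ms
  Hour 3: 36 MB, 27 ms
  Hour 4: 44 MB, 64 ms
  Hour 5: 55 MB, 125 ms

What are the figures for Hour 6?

MB: differences are 2, 5, 8, … (increasing by 3 each time), so 29, 31, 36, 44, 55 → 69.
Ms: perfect cubes: 1³, 2³, 3³, …; 1, 8, 27, 64, 125 → 216.
Putting it together: 69 MB, 216 ms.

69 MB, 216 ms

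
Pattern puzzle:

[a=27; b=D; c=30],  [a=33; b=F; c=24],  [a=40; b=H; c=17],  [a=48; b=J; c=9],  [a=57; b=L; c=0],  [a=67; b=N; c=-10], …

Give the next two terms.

A — differences are 6, 7, 8, … (increasing by 1 each time): 27, 33, 40, 48, 57, 67 → 78 → 90.
B: letters move forward 2 places in the alphabet, so D, F, H, J, L, N → P → R.
C: together with the a always sums to 57; 30, 24, 17, 9, 0, -10 → -21 → -33.
Putting the parts together: [a=78; b=P; c=-21] and then [a=90; b=R; c=-33].

[a=78; b=P; c=-21], [a=90; b=R; c=-33]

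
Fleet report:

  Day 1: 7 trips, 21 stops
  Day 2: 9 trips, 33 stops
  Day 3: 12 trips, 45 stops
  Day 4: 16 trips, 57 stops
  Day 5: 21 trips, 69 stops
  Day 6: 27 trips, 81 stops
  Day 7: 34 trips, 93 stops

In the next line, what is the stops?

105

For the trips, differences are 2, 3, 4, … (increasing by 1 each time): 7, 9, 12, 16, 21, 27, 34 → 42.
For the stops, +12 each step: 21, 33, 45, 57, 69, 81, 93 → 105.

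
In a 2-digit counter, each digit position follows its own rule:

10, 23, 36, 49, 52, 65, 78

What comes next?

81

First digit goes 1, 2, 3, 4, 5, 6, 7 → 8 (+1 each step, mod 10).
Second digit: 0, 3, 6, 9, 2, 5, 8 → 1 (+3 each step, mod 10).
Putting it together: 81.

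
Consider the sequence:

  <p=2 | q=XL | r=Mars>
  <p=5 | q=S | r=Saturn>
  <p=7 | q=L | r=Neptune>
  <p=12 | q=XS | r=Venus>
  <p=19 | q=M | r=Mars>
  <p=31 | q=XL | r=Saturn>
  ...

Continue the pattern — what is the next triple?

<p=50 | q=S | r=Neptune>

P: 2, 5, 7, 12, 19, 31 → 50 (each term is the sum of the two before it).
Q: XL, S, L, XS, M, XL → S (repeats XL → S → L → XS → M).
R: repeats Mars → Saturn → Neptune → Venus, so Mars, Saturn, Neptune, Venus, Mars, Saturn → Neptune.
Putting it together: <p=50 | q=S | r=Neptune>.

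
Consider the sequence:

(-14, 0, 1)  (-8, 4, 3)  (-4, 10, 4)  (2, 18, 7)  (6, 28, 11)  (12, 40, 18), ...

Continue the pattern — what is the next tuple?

First entry goes -14, -8, -4, 2, 6, 12 → 16 (alternating steps +6, +4, +6, +4, …).
Second entry: differences are 4, 6, 8, … (increasing by 2 each time), so 0, 4, 10, 18, 28, 40 → 54.
Third entry — each term is the sum of the two before it: 1, 3, 4, 7, 11, 18 → 29.
So the next tuple is (16, 54, 29).

(16, 54, 29)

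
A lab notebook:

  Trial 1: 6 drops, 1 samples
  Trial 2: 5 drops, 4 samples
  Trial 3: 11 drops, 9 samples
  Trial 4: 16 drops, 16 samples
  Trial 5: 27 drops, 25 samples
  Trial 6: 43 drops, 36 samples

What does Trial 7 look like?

Drops: each term is the sum of the two before it; 6, 5, 11, 16, 27, 43 → 70.
Samples: 1, 4, 9, 16, 25, 36 → 49 (differences are 3, 5, 7, … (increasing by 2 each time)).
Combining the parts gives 70 drops, 49 samples.

70 drops, 49 samples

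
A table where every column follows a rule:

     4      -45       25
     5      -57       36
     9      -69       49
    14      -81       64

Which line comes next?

23  -93  81

First component: 4, 5, 9, 14 → 23 (each term is the sum of the two before it).
For the second component, −12 each step: -45, -57, -69, -81 → -93.
Third component: perfect squares: 5², 6², 7², …; 25, 36, 49, 64 → 81.
Putting it together: 23  -93  81.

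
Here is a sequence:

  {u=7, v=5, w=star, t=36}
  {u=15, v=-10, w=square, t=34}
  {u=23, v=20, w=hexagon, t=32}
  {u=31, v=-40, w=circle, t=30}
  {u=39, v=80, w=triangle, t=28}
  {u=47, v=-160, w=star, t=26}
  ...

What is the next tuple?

U: 7, 15, 23, 31, 39, 47 → 55 (+8 each step).
For the v, ×(-2) each step: 5, -10, 20, -40, 80, -160 → 320.
W goes star, square, hexagon, circle, triangle, star → square (repeats star → square → hexagon → circle → triangle).
For the t, −2 each step: 36, 34, 32, 30, 28, 26 → 24.
Putting it together: {u=55, v=320, w=square, t=24}.

{u=55, v=320, w=square, t=24}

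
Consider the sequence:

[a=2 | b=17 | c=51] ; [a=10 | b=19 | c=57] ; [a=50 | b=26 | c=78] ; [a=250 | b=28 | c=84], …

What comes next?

[a=1250 | b=35 | c=105]

A: ×5 each step; 2, 10, 50, 250 → 1250.
B: 17, 19, 26, 28 → 35 (alternating steps +2, +7, +2, +7, …).
C: always 3 × the b; 51, 57, 78, 84 → 105.
Combining the parts gives [a=1250 | b=35 | c=105].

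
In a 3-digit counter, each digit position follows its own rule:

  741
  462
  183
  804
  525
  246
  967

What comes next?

688

First digit: 7, 4, 1, 8, 5, 2, 9 → 6 (−3 each step, mod 10).
For the second digit, +2 each step, mod 10: 4, 6, 8, 0, 2, 4, 6 → 8.
Third digit: +1 each step, mod 10; 1, 2, 3, 4, 5, 6, 7 → 8.
Combining the parts gives 688.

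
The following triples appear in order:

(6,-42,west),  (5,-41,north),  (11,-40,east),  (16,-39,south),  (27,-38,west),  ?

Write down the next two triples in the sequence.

(43,-37,north), (70,-36,east)

First value goes 6, 5, 11, 16, 27 → 43 → 70 (each term is the sum of the two before it).
For the second value, +1 each step: -42, -41, -40, -39, -38 → -37 → -36.
For the direction, repeats west → north → east → south: west, north, east, south, west → north → east.
So the next two triples are (43,-37,north) and (70,-36,east).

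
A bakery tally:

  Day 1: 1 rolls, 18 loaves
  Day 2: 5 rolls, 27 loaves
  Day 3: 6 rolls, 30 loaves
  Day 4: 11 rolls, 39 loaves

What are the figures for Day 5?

Rolls — each term is the sum of the two before it: 1, 5, 6, 11 → 17.
Loaves goes 18, 27, 30, 39 → 42 (alternating steps +9, +3, +9, +3, …).
Combining the parts gives 17 rolls, 42 loaves.

17 rolls, 42 loaves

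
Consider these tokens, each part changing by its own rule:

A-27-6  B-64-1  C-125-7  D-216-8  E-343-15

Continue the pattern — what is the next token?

For the letter, letters move forward 1 place in the alphabet: A, B, C, D, E → F.
Second component: perfect cubes: 3³, 4³, 5³, …, so 27, 64, 125, 216, 343 → 512.
Third component goes 6, 1, 7, 8, 15 → 23 (each term is the sum of the two before it).
So the next token is F-512-23.

F-512-23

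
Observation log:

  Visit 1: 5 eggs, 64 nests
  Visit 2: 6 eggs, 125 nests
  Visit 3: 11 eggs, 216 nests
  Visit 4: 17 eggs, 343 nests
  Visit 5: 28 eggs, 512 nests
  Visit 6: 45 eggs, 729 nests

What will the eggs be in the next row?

Eggs: each term is the sum of the two before it; 5, 6, 11, 17, 28, 45 → 73.

73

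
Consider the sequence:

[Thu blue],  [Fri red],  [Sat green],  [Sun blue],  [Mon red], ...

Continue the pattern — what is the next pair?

[Tue green]

Day — runs through the weekdays Mon→Sun: Thu, Fri, Sat, Sun, Mon → Tue.
Colour: repeats blue → red → green, so blue, red, green, blue, red → green.
Combining the parts gives [Tue green].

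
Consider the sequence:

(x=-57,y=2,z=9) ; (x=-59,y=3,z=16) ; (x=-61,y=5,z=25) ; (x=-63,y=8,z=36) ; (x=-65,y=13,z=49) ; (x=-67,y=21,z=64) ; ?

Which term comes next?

X — −2 each step: -57, -59, -61, -63, -65, -67 → -69.
Y goes 2, 3, 5, 8, 13, 21 → 34 (each term is the sum of the two before it).
Z — perfect squares: 3², 4², 5², …: 9, 16, 25, 36, 49, 64 → 81.
Combining the parts gives (x=-69,y=34,z=81).

(x=-69,y=34,z=81)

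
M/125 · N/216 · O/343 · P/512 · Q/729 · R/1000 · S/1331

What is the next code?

Letter goes M, N, O, P, Q, R, S → T (letters move forward 1 place in the alphabet).
Second component — perfect cubes: 5³, 6³, 7³, …: 125, 216, 343, 512, 729, 1000, 1331 → 1728.
So the next code is T/1728.

T/1728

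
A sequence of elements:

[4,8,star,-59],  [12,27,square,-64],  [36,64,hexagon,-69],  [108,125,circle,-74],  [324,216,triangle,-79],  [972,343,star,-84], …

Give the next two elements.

[2916,512,square,-89], [8748,729,hexagon,-94]

First part goes 4, 12, 36, 108, 324, 972 → 2916 → 8748 (×3 each step).
Second part: perfect cubes: 2³, 3³, 4³, …, so 8, 27, 64, 125, 216, 343 → 512 → 729.
For the shape, repeats star → square → hexagon → circle → triangle: star, square, hexagon, circle, triangle, star → square → hexagon.
Fourth part: -59, -64, -69, -74, -79, -84 → -89 → -94 (−5 each step).
So the next two elements are [2916,512,square,-89] and [8748,729,hexagon,-94].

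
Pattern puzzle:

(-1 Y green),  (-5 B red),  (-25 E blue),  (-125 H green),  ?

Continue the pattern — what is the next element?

For the first coordinate, ×5 each step: -1, -5, -25, -125 → -625.
Letter: Y, B, E, H → K (letters move forward 3 places in the alphabet, wrapping Z→A).
Colour — repeats green → red → blue: green, red, blue, green → red.
Putting it together: (-625 K red).

(-625 K red)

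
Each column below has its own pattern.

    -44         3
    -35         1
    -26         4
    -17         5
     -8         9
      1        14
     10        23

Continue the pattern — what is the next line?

For the first component, +9 each step: -44, -35, -26, -17, -8, 1, 10 → 19.
Second component: each term is the sum of the two before it, so 3, 1, 4, 5, 9, 14, 23 → 37.
Combining the parts gives 19  37.

19  37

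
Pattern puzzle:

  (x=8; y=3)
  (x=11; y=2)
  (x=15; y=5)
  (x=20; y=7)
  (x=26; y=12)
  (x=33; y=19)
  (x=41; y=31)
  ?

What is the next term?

X — differences are 3, 4, 5, … (increasing by 1 each time): 8, 11, 15, 20, 26, 33, 41 → 50.
Y: 3, 2, 5, 7, 12, 19, 31 → 50 (each term is the sum of the two before it).
Combining the parts gives (x=50; y=50).

(x=50; y=50)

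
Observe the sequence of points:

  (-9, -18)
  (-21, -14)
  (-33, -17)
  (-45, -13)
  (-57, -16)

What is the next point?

First slot — −12 each step: -9, -21, -33, -45, -57 → -69.
Second slot: alternating steps +4, −3, +4, −3, …; -18, -14, -17, -13, -16 → -12.
So the next point is (-69, -12).

(-69, -12)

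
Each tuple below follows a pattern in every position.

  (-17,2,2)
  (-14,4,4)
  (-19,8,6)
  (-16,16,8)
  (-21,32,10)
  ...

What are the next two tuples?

For the first slot, alternating steps +3, −5, +3, −5, …: -17, -14, -19, -16, -21 → -18 → -23.
Second slot — ×2 each step: 2, 4, 8, 16, 32 → 64 → 128.
Third slot: 2, 4, 6, 8, 10 → 12 → 14 (+2 each step).
Putting the parts together: (-18,64,12) and then (-23,128,14).

(-18,64,12), (-23,128,14)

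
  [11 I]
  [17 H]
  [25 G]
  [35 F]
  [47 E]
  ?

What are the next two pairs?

[61 D], [77 C]

First value — differences are 6, 8, 10, … (increasing by 2 each time): 11, 17, 25, 35, 47 → 61 → 77.
Letter: letters move back 1 place in the alphabet, so I, H, G, F, E → D → C.
So the next two pairs are [61 D] and [77 C].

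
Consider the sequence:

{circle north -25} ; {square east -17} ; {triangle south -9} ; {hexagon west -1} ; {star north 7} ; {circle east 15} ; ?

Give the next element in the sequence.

Shape: repeats circle → square → triangle → hexagon → star, so circle, square, triangle, hexagon, star, circle → square.
Direction: north, east, south, west, north, east → south (repeats north → east → south → west).
Third value — +8 each step: -25, -17, -9, -1, 7, 15 → 23.
Combining the parts gives {square south 23}.

{square south 23}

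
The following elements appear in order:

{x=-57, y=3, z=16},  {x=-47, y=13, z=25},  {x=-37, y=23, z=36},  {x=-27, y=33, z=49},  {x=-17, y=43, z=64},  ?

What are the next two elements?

{x=-7, y=53, z=81}, {x=3, y=63, z=100}

X: -57, -47, -37, -27, -17 → -7 → 3 (+10 each step).
Y: +10 each step; 3, 13, 23, 33, 43 → 53 → 63.
Z goes 16, 25, 36, 49, 64 → 81 → 100 (perfect squares: 4², 5², 6², …).
Putting the parts together: {x=-7, y=53, z=81} and then {x=3, y=63, z=100}.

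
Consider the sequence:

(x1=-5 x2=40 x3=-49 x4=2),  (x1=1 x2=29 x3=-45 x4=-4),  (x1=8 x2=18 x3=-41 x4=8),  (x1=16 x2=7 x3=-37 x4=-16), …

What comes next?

X1 goes -5, 1, 8, 16 → 25 (differences are 6, 7, 8, … (increasing by 1 each time)).
X2: −11 each step, so 40, 29, 18, 7 → -4.
For the x3, +4 each step: -49, -45, -41, -37 → -33.
X4: ×(-2) each step, so 2, -4, 8, -16 → 32.
So the next term is (x1=25 x2=-4 x3=-33 x4=32).

(x1=25 x2=-4 x3=-33 x4=32)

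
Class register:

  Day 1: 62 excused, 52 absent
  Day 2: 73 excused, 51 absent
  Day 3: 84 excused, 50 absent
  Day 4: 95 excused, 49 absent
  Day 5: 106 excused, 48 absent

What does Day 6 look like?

Excused — +11 each step: 62, 73, 84, 95, 106 → 117.
Absent goes 52, 51, 50, 49, 48 → 47 (−1 each step).
Putting it together: 117 excused, 47 absent.

117 excused, 47 absent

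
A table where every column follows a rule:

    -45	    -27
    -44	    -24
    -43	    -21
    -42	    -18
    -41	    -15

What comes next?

-40  -12

First component: +1 each step; -45, -44, -43, -42, -41 → -40.
Second component: +3 each step, so -27, -24, -21, -18, -15 → -12.
Combining the parts gives -40  -12.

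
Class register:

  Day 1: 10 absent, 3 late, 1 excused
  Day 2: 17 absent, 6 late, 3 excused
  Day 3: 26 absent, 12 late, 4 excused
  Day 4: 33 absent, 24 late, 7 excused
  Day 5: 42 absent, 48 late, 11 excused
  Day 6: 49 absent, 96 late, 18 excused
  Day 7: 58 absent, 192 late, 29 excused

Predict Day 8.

Absent: alternating steps +7, +9, +7, +9, …; 10, 17, 26, 33, 42, 49, 58 → 65.
Late: ×2 each step, so 3, 6, 12, 24, 48, 96, 192 → 384.
Excused: each term is the sum of the two before it; 1, 3, 4, 7, 11, 18, 29 → 47.
Combining the parts gives 65 absent, 384 late, 47 excused.

65 absent, 384 late, 47 excused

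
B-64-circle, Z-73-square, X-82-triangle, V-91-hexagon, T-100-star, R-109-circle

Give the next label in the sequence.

Letter — letters move back 2 places in the alphabet, wrapping A→Z: B, Z, X, V, T, R → P.
Second component — +9 each step: 64, 73, 82, 91, 100, 109 → 118.
Shape: circle, square, triangle, hexagon, star, circle → square (repeats circle → square → triangle → hexagon → star).
Combining the parts gives P-118-square.

P-118-square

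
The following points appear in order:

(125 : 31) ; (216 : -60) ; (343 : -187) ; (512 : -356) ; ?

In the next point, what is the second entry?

First entry goes 125, 216, 343, 512 → 729 (perfect cubes: 5³, 6³, 7³, …).
Second entry: together with the first entry always sums to 156; 31, -60, -187, -356 → -573.

-573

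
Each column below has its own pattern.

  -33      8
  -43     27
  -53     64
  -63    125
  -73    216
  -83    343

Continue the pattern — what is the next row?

For the first component, −10 each step: -33, -43, -53, -63, -73, -83 → -93.
Second component: 8, 27, 64, 125, 216, 343 → 512 (perfect cubes: 2³, 3³, 4³, …).
So the next row is -93  512.

-93  512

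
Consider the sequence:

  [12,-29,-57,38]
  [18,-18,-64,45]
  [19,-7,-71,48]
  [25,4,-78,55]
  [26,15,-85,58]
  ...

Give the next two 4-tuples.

First coordinate: alternating steps +6, +1, +6, +1, …; 12, 18, 19, 25, 26 → 32 → 33.
Second coordinate goes -29, -18, -7, 4, 15 → 26 → 37 (+11 each step).
Third coordinate: −7 each step, so -57, -64, -71, -78, -85 → -92 → -99.
Fourth coordinate — alternating steps +7, +3, +7, +3, …: 38, 45, 48, 55, 58 → 65 → 68.
Putting the parts together: [32,26,-92,65] and then [33,37,-99,68].

[32,26,-92,65], [33,37,-99,68]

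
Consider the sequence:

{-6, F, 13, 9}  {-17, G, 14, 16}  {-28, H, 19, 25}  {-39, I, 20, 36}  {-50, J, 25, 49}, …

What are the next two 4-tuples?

{-61, K, 26, 64}, {-72, L, 31, 81}

First slot: −11 each step, so -6, -17, -28, -39, -50 → -61 → -72.
Letter: letters move forward 1 place in the alphabet; F, G, H, I, J → K → L.
Third slot — alternating steps +1, +5, +1, +5, …: 13, 14, 19, 20, 25 → 26 → 31.
Fourth slot — perfect squares: 3², 4², 5², …: 9, 16, 25, 36, 49 → 64 → 81.
So the next two 4-tuples are {-61, K, 26, 64} and {-72, L, 31, 81}.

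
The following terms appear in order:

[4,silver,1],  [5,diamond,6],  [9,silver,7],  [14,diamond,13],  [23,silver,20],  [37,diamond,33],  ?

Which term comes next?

First slot: each term is the sum of the two before it, so 4, 5, 9, 14, 23, 37 → 60.
Rank goes silver, diamond, silver, diamond, silver, diamond → silver (alternates silver ↔ diamond).
Third slot: each term is the sum of the two before it; 1, 6, 7, 13, 20, 33 → 53.
Putting it together: [60,silver,53].

[60,silver,53]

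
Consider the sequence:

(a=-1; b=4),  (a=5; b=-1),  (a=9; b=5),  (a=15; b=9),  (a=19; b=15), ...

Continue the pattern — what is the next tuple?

A goes -1, 5, 9, 15, 19 → 25 (alternating steps +6, +4, +6, +4, …).
B: 4, -1, 5, 9, 15 → 19 (always the previous value of the a).
So the next tuple is (a=25; b=19).

(a=25; b=19)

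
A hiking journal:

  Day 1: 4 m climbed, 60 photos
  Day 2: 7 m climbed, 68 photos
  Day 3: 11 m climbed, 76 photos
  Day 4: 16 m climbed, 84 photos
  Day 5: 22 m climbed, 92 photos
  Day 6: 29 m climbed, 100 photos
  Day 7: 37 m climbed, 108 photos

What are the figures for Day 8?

46 m climbed, 116 photos

For the m climbed, differences are 3, 4, 5, … (increasing by 1 each time): 4, 7, 11, 16, 22, 29, 37 → 46.
Photos: +8 each step; 60, 68, 76, 84, 92, 100, 108 → 116.
Combining the parts gives 46 m climbed, 116 photos.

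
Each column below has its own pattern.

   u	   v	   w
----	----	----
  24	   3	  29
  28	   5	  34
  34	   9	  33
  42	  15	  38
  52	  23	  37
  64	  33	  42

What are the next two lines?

78  45  41; 94  59  46

Column u goes 24, 28, 34, 42, 52, 64 → 78 → 94 (differences are 4, 6, 8, … (increasing by 2 each time)).
Column v goes 3, 5, 9, 15, 23, 33 → 45 → 59 (differences are 2, 4, 6, … (increasing by 2 each time)).
Column w: 29, 34, 33, 38, 37, 42 → 41 → 46 (alternating steps +5, −1, +5, −1, …).
So the next two lines are 78  45  41 and 94  59  46.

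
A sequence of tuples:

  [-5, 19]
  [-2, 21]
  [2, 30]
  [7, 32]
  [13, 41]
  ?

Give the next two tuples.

First value: differences are 3, 4, 5, … (increasing by 1 each time), so -5, -2, 2, 7, 13 → 20 → 28.
For the second value, alternating steps +2, +9, +2, +9, …: 19, 21, 30, 32, 41 → 43 → 52.
So the next two tuples are [20, 43] and [28, 52].

[20, 43], [28, 52]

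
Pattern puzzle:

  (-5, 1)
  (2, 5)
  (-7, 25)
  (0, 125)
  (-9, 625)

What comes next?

(-2, 3125)

First slot: alternating steps +7, −9, +7, −9, …, so -5, 2, -7, 0, -9 → -2.
Second slot: 1, 5, 25, 125, 625 → 3125 (×5 each step).
So the next point is (-2, 3125).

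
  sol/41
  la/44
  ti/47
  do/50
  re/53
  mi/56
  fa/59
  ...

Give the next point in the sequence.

Note goes sol, la, ti, do, re, mi, fa → sol (runs through the solfège scale do→ti).
Second entry: +3 each step, so 41, 44, 47, 50, 53, 56, 59 → 62.
Combining the parts gives sol/62.

sol/62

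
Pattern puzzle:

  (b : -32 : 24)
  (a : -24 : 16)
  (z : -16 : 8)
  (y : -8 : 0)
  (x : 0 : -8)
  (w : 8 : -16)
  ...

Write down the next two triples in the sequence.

Letter: letters move back 1 place in the alphabet, wrapping A→Z; b, a, z, y, x, w → v → u.
Second coordinate: +8 each step, so -32, -24, -16, -8, 0, 8 → 16 → 24.
For the third coordinate, together with the second coordinate always sums to -8: 24, 16, 8, 0, -8, -16 → -24 → -32.
So the next two triples are (v : 16 : -24) and (u : 24 : -32).

(v : 16 : -24), (u : 24 : -32)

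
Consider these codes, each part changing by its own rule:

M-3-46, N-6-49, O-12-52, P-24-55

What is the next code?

Letter: letters move forward 1 place in the alphabet, so M, N, O, P → Q.
Second component: 3, 6, 12, 24 → 48 (×2 each step).
Third component: +3 each step; 46, 49, 52, 55 → 58.
So the next code is Q-48-58.

Q-48-58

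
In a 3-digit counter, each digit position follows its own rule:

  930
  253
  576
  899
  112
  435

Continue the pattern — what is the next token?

First digit — +3 each step, mod 10: 9, 2, 5, 8, 1, 4 → 7.
Second digit — +2 each step, mod 10: 3, 5, 7, 9, 1, 3 → 5.
Third digit — +3 each step, mod 10: 0, 3, 6, 9, 2, 5 → 8.
Combining the parts gives 758.

758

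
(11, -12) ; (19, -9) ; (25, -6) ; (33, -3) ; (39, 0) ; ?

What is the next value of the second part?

3

First part: alternating steps +8, +6, +8, +6, …; 11, 19, 25, 33, 39 → 47.
Second part: +3 each step; -12, -9, -6, -3, 0 → 3.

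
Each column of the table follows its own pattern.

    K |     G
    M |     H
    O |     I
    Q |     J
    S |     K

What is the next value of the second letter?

First letter: letters move forward 2 places in the alphabet; K, M, O, Q, S → U.
Second letter: letters move forward 1 place in the alphabet; G, H, I, J, K → L.

L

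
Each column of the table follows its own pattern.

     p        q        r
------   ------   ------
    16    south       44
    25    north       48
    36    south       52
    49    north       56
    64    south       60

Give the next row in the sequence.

81  north  64

Column p: 16, 25, 36, 49, 64 → 81 (perfect squares: 4², 5², 6², …).
For the column q, alternates south ↔ north: south, north, south, north, south → north.
Column r goes 44, 48, 52, 56, 60 → 64 (+4 each step).
Putting it together: 81  north  64.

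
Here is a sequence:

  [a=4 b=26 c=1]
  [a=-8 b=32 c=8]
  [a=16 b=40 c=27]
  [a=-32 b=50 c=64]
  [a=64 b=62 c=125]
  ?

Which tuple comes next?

[a=-128 b=76 c=216]

A: 4, -8, 16, -32, 64 → -128 (×(-2) each step).
B goes 26, 32, 40, 50, 62 → 76 (differences are 6, 8, 10, … (increasing by 2 each time)).
C goes 1, 8, 27, 64, 125 → 216 (perfect cubes: 1³, 2³, 3³, …).
Putting it together: [a=-128 b=76 c=216].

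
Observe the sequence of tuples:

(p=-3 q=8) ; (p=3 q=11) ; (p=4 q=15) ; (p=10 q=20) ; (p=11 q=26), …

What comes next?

P: -3, 3, 4, 10, 11 → 17 (alternating steps +6, +1, +6, +1, …).
Q: differences are 3, 4, 5, … (increasing by 1 each time); 8, 11, 15, 20, 26 → 33.
Putting it together: (p=17 q=33).

(p=17 q=33)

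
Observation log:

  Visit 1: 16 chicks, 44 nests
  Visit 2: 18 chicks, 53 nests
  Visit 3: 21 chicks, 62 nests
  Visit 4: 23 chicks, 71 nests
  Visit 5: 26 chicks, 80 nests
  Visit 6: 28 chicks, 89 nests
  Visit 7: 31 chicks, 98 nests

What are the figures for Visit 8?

Chicks goes 16, 18, 21, 23, 26, 28, 31 → 33 (alternating steps +2, +3, +2, +3, …).
Nests — +9 each step: 44, 53, 62, 71, 80, 89, 98 → 107.
Putting it together: 33 chicks, 107 nests.

33 chicks, 107 nests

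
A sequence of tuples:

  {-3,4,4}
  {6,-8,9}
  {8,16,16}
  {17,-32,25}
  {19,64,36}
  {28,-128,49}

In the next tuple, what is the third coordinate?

64

Third coordinate: perfect squares: 2², 3², 4², …, so 4, 9, 16, 25, 36, 49 → 64.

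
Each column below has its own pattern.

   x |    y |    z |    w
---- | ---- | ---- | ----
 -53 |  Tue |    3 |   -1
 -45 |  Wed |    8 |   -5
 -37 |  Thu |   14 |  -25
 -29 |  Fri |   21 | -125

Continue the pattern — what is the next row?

Column x goes -53, -45, -37, -29 → -21 (+8 each step).
Column y: runs through the weekdays Mon→Sun; Tue, Wed, Thu, Fri → Sat.
Column z: differences are 5, 6, 7, … (increasing by 1 each time); 3, 8, 14, 21 → 29.
Column w: ×5 each step, so -1, -5, -25, -125 → -625.
So the next row is -21  Sat  29  -625.

-21  Sat  29  -625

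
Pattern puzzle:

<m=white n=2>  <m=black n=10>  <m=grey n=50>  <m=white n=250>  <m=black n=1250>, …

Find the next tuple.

M: white, black, grey, white, black → grey (repeats white → black → grey).
For the n, ×5 each step: 2, 10, 50, 250, 1250 → 6250.
Putting it together: <m=grey n=6250>.

<m=grey n=6250>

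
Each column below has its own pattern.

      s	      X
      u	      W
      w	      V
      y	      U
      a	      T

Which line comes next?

For the first letter, letters move forward 2 places in the alphabet, wrapping Z→A: s, u, w, y, a → c.
Second letter: X, W, V, U, T → S (letters move back 1 place in the alphabet).
Putting it together: c  S.

c  S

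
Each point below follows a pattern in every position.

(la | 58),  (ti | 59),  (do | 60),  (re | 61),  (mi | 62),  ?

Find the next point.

(fa | 63)

Note: runs through the solfège scale do→ti, so la, ti, do, re, mi → fa.
Second entry goes 58, 59, 60, 61, 62 → 63 (+1 each step).
Combining the parts gives (fa | 63).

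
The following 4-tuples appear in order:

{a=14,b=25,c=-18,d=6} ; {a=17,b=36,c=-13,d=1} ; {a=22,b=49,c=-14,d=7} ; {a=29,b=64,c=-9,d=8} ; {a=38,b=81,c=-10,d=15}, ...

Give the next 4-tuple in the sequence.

{a=49,b=100,c=-5,d=23}

A: 14, 17, 22, 29, 38 → 49 (differences are 3, 5, 7, … (increasing by 2 each time)).
For the b, perfect squares: 5², 6², 7², …: 25, 36, 49, 64, 81 → 100.
C goes -18, -13, -14, -9, -10 → -5 (alternating steps +5, −1, +5, −1, …).
D: 6, 1, 7, 8, 15 → 23 (each term is the sum of the two before it).
Putting it together: {a=49,b=100,c=-5,d=23}.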